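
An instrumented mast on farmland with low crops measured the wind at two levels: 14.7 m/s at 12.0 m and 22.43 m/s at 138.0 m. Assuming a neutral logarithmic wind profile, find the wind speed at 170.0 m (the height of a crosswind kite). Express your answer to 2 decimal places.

Log law: V ∝ ln(z/z₀). From the pair, with r = V₁/V₂ = 0.65537,
ln z₀ = (ln z₁ − r·ln z₂)/(1 − r) = (2.4849 − 0.65537×4.9273)/0.34463 = -2.1597 → z₀ = 0.1154 m
V₃ = V₁ · ln(z₃/z₀)/ln(z₁/z₀) = 14.7 × 7.2955/4.6446 = 23.0900 m/s

23.09 m/s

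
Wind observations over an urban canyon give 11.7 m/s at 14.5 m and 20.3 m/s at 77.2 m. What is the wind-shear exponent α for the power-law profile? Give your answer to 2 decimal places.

Power law: V₂/V₁ = (z₂/z₁)^α ⇒ α = ln(V₂/V₁) / ln(z₂/z₁)
α = ln(20.3/11.7) / ln(77.2/14.5) = ln(1.7350) / ln(5.3241)
  = 0.55103 / 1.67225 = 0.32952

α ≈ 0.33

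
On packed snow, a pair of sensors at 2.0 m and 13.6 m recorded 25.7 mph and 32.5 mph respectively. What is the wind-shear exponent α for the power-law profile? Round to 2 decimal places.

α ≈ 0.12

Power law: V₂/V₁ = (z₂/z₁)^α ⇒ α = ln(V₂/V₁) / ln(z₂/z₁)
α = ln(32.5/25.7) / ln(13.6/2.0) = ln(1.2646) / ln(6.8000)
  = 0.23475 / 1.91692 = 0.12246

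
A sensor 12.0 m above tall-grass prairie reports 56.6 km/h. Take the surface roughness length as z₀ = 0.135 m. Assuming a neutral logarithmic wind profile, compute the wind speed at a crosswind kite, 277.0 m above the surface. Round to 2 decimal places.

96.19 km/h

Log law: V(z) ∝ ln(z/z₀), so V₂/V₁ = ln(z₂/z₀) / ln(z₁/z₀).
ln(277.0/0.135) = 7.6265, ln(12.0/0.135) = 4.4874
V₂ = 56.6 × 7.6265/4.4874 = 56.6 × 1.6995 = 96.1940 km/h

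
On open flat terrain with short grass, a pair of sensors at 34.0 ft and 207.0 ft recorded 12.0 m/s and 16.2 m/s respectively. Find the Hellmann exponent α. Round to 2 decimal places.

α ≈ 0.17

Power law: V₂/V₁ = (z₂/z₁)^α ⇒ α = ln(V₂/V₁) / ln(z₂/z₁)
α = ln(16.2/12.0) / ln(207.0/34.0) = ln(1.3500) / ln(6.0882)
  = 0.30010 / 1.80636 = 0.16614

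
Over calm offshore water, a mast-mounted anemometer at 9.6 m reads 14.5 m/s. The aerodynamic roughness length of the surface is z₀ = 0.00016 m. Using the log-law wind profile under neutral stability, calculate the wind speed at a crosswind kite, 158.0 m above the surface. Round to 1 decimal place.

Log law: V(z) ∝ ln(z/z₀), so V₂/V₁ = ln(z₂/z₀) / ln(z₁/z₀).
ln(158.0/0.00016) = 13.8029, ln(9.6/0.00016) = 11.0021
V₂ = 14.5 × 13.8029/11.0021 = 14.5 × 1.2546 = 18.1913 m/s

18.2 m/s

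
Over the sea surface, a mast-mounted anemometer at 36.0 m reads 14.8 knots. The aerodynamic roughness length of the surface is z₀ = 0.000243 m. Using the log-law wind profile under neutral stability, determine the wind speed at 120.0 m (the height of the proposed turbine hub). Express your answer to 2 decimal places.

16.30 knots

Log law: V(z) ∝ ln(z/z₀), so V₂/V₁ = ln(z₂/z₀) / ln(z₁/z₀).
ln(120.0/0.000243) = 13.1099, ln(36.0/0.000243) = 11.9060
V₂ = 14.8 × 13.1099/11.9060 = 14.8 × 1.1011 = 16.2966 knots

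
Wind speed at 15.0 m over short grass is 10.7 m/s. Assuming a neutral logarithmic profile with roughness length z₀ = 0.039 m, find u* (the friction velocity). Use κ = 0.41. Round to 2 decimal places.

Log law: V(z) = (u*/κ) · ln(z/z₀) ⇒ u* = κ · V / ln(z/z₀)
u* = 0.41 × 10.7 / ln(15.0/0.039) = 0.41 × 10.7 / 5.9522
   = 4.3870 / 5.9522 = 0.7370 m/s

u* ≈ 0.74 m/s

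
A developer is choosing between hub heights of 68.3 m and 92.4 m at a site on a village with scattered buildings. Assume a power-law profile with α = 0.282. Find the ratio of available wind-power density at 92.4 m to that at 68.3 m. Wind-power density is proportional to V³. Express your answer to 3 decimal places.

Speed ratio: V_B/V_A = (z_B/z_A)^α = (92.4/68.3)^0.282 = (1.3529)^0.282 = 1.08896
Power-density ratio: P_B/P_A = (V_B/V_A)³ = (1.08896)³ = 1.29133

1.291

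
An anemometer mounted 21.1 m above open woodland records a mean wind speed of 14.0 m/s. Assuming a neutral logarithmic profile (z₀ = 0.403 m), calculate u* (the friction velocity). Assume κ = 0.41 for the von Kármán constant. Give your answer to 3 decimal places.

u* ≈ 1.450 m/s

Log law: V(z) = (u*/κ) · ln(z/z₀) ⇒ u* = κ · V / ln(z/z₀)
u* = 0.41 × 14.0 / ln(21.1/0.403) = 0.41 × 14.0 / 3.9581
   = 5.7400 / 3.9581 = 1.4502 m/s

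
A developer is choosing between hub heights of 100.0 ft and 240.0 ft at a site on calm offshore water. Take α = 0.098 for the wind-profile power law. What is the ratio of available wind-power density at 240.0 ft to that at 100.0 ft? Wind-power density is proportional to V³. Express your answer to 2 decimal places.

Speed ratio: V_B/V_A = (z_B/z_A)^α = (240.0/100.0)^0.098 = (2.4000)^0.098 = 1.08958
Power-density ratio: P_B/P_A = (V_B/V_A)³ = (1.08958)³ = 1.29355

1.29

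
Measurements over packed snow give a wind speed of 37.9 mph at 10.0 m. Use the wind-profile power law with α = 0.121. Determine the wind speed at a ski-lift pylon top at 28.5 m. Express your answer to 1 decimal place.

43.0 mph

Power-law profile: V₂ = V₁ · (z₂/z₁)^α
V₂ = 37.9 × (28.5/10.0)^0.121 = 37.9 × (2.8500)^0.121
    = 37.9 × 1.1351 = 43.0205 mph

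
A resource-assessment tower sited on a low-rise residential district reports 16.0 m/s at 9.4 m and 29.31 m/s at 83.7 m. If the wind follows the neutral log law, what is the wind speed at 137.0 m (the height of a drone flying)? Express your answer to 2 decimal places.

32.31 m/s

Log law: V ∝ ln(z/z₀). From the pair, with r = V₁/V₂ = 0.54589,
ln z₀ = (ln z₁ − r·ln z₂)/(1 − r) = (2.2407 − 0.54589×4.4272)/0.45411 = -0.3877 → z₀ = 0.6786 m
V₃ = V₁ · ln(z₃/z₀)/ln(z₁/z₀) = 16.0 × 5.3077/2.6284 = 32.3095 m/s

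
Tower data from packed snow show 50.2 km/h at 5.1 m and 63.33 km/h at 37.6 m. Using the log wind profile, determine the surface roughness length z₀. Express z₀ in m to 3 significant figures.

z₀ ≈ 0.00246 m

Log law: V(z) ∝ ln(z/z₀). With r = V₁/V₂ = 50.2/63.33 = 0.79267,
r · ln(z₂/z₀) = ln(z₁/z₀) ⇒ ln z₀ = (ln z₁ − r·ln z₂)/(1 − r)
ln z₀ = (1.62924 − 0.79267×3.62700) / 0.20733 = -6.0088
z₀ = exp(-6.0088) = 0.002457 m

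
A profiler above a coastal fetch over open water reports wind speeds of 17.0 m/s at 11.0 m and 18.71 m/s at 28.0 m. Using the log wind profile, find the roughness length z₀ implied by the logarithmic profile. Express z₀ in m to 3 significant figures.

Log law: V(z) ∝ ln(z/z₀). With r = V₁/V₂ = 17.0/18.71 = 0.90861,
r · ln(z₂/z₀) = ln(z₁/z₀) ⇒ ln z₀ = (ln z₁ − r·ln z₂)/(1 − r)
ln z₀ = (2.39790 − 0.90861×3.33220) / 0.09139 = -6.8906
z₀ = exp(-6.8906) = 0.001017 m

z₀ ≈ 0.00102 m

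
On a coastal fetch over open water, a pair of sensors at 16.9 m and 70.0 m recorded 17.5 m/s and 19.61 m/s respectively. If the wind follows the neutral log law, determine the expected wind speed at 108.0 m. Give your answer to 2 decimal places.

Log law: V ∝ ln(z/z₀). From the pair, with r = V₁/V₂ = 0.89240,
ln z₀ = (ln z₁ − r·ln z₂)/(1 − r) = (2.8273 − 0.89240×4.2485)/0.10760 = -8.9597 → z₀ = 0.0001285 m
V₃ = V₁ · ln(z₃/z₀)/ln(z₁/z₀) = 17.5 × 13.6419/11.7871 = 20.2538 m/s

20.25 m/s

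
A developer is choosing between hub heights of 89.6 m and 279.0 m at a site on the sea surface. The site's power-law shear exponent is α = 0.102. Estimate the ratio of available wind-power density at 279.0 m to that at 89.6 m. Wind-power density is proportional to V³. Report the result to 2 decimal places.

1.42

Speed ratio: V_B/V_A = (z_B/z_A)^α = (279.0/89.6)^0.102 = (3.1138)^0.102 = 1.12284
Power-density ratio: P_B/P_A = (V_B/V_A)³ = (1.12284)³ = 1.41563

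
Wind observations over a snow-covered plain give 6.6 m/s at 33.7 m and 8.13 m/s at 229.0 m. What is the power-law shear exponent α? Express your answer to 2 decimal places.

Power law: V₂/V₁ = (z₂/z₁)^α ⇒ α = ln(V₂/V₁) / ln(z₂/z₁)
α = ln(8.13/6.6) / ln(229.0/33.7) = ln(1.2318) / ln(6.7953)
  = 0.20849 / 1.91622 = 0.10880

α ≈ 0.11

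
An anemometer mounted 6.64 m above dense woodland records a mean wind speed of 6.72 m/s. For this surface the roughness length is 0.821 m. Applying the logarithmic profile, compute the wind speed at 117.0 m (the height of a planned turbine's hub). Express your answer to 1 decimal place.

Log law: V(z) ∝ ln(z/z₀), so V₂/V₁ = ln(z₂/z₀) / ln(z₁/z₀).
ln(117.0/0.821) = 4.9594, ln(6.64/0.821) = 2.0903
V₂ = 6.72 × 4.9594/2.0903 = 6.72 × 2.3725 = 15.9434 m/s

15.9 m/s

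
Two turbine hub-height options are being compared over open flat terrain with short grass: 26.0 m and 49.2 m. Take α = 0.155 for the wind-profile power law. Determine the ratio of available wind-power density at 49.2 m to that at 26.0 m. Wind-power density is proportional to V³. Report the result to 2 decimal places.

1.35

Speed ratio: V_B/V_A = (z_B/z_A)^α = (49.2/26.0)^0.155 = (1.8923)^0.155 = 1.10391
Power-density ratio: P_B/P_A = (V_B/V_A)³ = (1.10391)³ = 1.34524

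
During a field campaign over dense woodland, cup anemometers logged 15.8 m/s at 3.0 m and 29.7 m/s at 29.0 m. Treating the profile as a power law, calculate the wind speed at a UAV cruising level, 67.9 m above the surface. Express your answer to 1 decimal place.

37.6 m/s

First find α: α = ln(V₂/V₁)/ln(z₂/z₁) = ln(29.7/15.8)/ln(29.0/3.0) = 0.63114/2.26868 = 0.2782
Extrapolate from 29.0 m to 67.9 m: V₃ = 29.7 × (67.9/29.0)^0.2782 = 29.7 × 1.2670 = 37.6307 m/s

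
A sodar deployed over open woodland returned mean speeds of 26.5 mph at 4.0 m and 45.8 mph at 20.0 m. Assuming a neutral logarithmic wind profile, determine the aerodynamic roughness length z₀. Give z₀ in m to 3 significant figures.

z₀ ≈ 0.439 m

Log law: V(z) ∝ ln(z/z₀). With r = V₁/V₂ = 26.5/45.8 = 0.57860,
r · ln(z₂/z₀) = ln(z₁/z₀) ⇒ ln z₀ = (ln z₁ − r·ln z₂)/(1 − r)
ln z₀ = (1.38629 − 0.57860×2.99573) / 0.42140 = -0.8236
z₀ = exp(-0.8236) = 0.4389 m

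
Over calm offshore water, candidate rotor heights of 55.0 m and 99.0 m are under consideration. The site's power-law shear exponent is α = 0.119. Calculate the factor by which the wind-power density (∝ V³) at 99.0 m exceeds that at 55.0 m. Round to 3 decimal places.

Speed ratio: V_B/V_A = (z_B/z_A)^α = (99.0/55.0)^0.119 = (1.8000)^0.119 = 1.07245
Power-density ratio: P_B/P_A = (V_B/V_A)³ = (1.07245)³ = 1.23348

1.233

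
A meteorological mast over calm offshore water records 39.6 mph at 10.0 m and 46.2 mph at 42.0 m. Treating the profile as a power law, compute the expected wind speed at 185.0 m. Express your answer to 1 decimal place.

First find α: α = ln(V₂/V₁)/ln(z₂/z₁) = ln(46.2/39.6)/ln(42.0/10.0) = 0.15415/1.43508 = 0.1074
Extrapolate from 42.0 m to 185.0 m: V₃ = 46.2 × (185.0/42.0)^0.1074 = 46.2 × 1.1726 = 54.1763 mph

54.2 mph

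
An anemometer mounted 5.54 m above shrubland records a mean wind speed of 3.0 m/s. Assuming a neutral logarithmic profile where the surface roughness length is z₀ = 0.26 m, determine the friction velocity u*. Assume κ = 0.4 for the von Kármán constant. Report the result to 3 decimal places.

Log law: V(z) = (u*/κ) · ln(z/z₀) ⇒ u* = κ · V / ln(z/z₀)
u* = 0.4 × 3.0 / ln(5.54/0.26) = 0.4 × 3.0 / 3.0591
   = 1.2000 / 3.0591 = 0.3923 m/s

u* ≈ 0.392 m/s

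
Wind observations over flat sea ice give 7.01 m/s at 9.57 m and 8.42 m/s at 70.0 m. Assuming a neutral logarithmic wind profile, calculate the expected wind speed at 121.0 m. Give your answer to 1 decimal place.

8.8 m/s

Log law: V ∝ ln(z/z₀). From the pair, with r = V₁/V₂ = 0.83254,
ln z₀ = (ln z₁ − r·ln z₂)/(1 − r) = (2.2586 − 0.83254×4.2485)/0.16746 = -7.6342 → z₀ = 0.0004836 m
V₃ = V₁ · ln(z₃/z₀)/ln(z₁/z₀) = 7.01 × 12.4300/9.8929 = 8.8078 m/s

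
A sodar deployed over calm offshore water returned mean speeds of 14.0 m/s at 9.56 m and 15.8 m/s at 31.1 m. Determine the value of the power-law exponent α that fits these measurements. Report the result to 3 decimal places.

Power law: V₂/V₁ = (z₂/z₁)^α ⇒ α = ln(V₂/V₁) / ln(z₂/z₁)
α = ln(15.8/14.0) / ln(31.1/9.56) = ln(1.1286) / ln(3.2531)
  = 0.12095 / 1.17962 = 0.10254

α ≈ 0.103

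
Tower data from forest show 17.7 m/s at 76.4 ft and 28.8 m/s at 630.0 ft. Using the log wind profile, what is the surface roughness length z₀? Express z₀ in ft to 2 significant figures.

z₀ ≈ 2.6 ft

Log law: V(z) ∝ ln(z/z₀). With r = V₁/V₂ = 17.7/28.8 = 0.61458,
r · ln(z₂/z₀) = ln(z₁/z₀) ⇒ ln z₀ = (ln z₁ − r·ln z₂)/(1 − r)
ln z₀ = (4.33598 − 0.61458×6.44572) / 0.38542 = 0.9718
z₀ = exp(0.9718) = 2.643 ft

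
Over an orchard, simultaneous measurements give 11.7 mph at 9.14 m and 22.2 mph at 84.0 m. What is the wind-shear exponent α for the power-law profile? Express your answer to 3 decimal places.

Power law: V₂/V₁ = (z₂/z₁)^α ⇒ α = ln(V₂/V₁) / ln(z₂/z₁)
α = ln(22.2/11.7) / ln(84.0/9.14) = ln(1.8974) / ln(9.1904)
  = 0.64050 / 2.21816 = 0.28875

α ≈ 0.289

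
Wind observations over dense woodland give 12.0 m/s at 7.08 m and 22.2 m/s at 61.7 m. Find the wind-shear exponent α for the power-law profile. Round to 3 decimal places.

α ≈ 0.284

Power law: V₂/V₁ = (z₂/z₁)^α ⇒ α = ln(V₂/V₁) / ln(z₂/z₁)
α = ln(22.2/12.0) / ln(61.7/7.08) = ln(1.8500) / ln(8.7147)
  = 0.61519 / 2.16501 = 0.28415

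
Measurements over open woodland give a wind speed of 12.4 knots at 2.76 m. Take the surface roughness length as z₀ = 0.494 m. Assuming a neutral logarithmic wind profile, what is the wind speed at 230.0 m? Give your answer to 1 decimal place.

44.3 knots

Log law: V(z) ∝ ln(z/z₀), so V₂/V₁ = ln(z₂/z₀) / ln(z₁/z₀).
ln(230.0/0.494) = 6.1433, ln(2.76/0.494) = 1.7205
V₂ = 12.4 × 6.1433/1.7205 = 12.4 × 3.5708 = 44.2773 knots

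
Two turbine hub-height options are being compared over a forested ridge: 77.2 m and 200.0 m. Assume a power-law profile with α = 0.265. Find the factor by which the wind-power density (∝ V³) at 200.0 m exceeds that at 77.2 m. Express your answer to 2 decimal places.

Speed ratio: V_B/V_A = (z_B/z_A)^α = (200.0/77.2)^0.265 = (2.5907)^0.265 = 1.28693
Power-density ratio: P_B/P_A = (V_B/V_A)³ = (1.28693)³ = 2.13139

2.13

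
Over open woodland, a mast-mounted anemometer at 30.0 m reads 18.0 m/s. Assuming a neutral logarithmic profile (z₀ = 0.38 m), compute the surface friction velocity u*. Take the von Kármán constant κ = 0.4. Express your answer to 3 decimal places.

Log law: V(z) = (u*/κ) · ln(z/z₀) ⇒ u* = κ · V / ln(z/z₀)
u* = 0.4 × 18.0 / ln(30.0/0.38) = 0.4 × 18.0 / 4.3688
   = 7.2000 / 4.3688 = 1.6481 m/s

u* ≈ 1.648 m/s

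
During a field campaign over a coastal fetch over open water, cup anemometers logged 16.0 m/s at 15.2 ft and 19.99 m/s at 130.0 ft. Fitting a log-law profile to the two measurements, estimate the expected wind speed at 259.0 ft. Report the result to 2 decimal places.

21.27 m/s

Log law: V ∝ ln(z/z₀). From the pair, with r = V₁/V₂ = 0.80040,
ln z₀ = (ln z₁ − r·ln z₂)/(1 − r) = (2.7213 − 0.80040×4.8675)/0.19960 = -5.8852 → z₀ = 0.002780 ft
V₃ = V₁ · ln(z₃/z₀)/ln(z₁/z₀) = 16.0 × 11.4420/8.6065 = 21.2714 m/s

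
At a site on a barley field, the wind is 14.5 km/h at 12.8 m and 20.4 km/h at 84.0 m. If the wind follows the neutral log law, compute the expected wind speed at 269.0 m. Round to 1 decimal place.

24.0 km/h

Log law: V ∝ ln(z/z₀). From the pair, with r = V₁/V₂ = 0.71078,
ln z₀ = (ln z₁ − r·ln z₂)/(1 − r) = (2.5494 − 0.71078×4.4308)/0.28922 = -2.0743 → z₀ = 0.1256 m
V₃ = V₁ · ln(z₃/z₀)/ln(z₁/z₀) = 14.5 × 7.6690/4.6237 = 24.0500 km/h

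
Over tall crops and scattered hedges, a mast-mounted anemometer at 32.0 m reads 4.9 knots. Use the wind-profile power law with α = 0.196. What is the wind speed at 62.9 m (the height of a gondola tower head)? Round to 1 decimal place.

Power-law profile: V₂ = V₁ · (z₂/z₁)^α
V₂ = 4.9 × (62.9/32.0)^0.196 = 4.9 × (1.9656)^0.196
    = 4.9 × 1.1416 = 5.5940 knots

5.6 knots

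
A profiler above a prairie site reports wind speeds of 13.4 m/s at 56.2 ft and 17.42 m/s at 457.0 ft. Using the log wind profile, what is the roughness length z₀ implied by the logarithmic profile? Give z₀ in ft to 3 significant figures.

Log law: V(z) ∝ ln(z/z₀). With r = V₁/V₂ = 13.4/17.42 = 0.76923,
r · ln(z₂/z₀) = ln(z₁/z₀) ⇒ ln z₀ = (ln z₁ − r·ln z₂)/(1 − r)
ln z₀ = (4.02892 − 0.76923×6.12468) / 0.23077 = -2.9570
z₀ = exp(-2.9570) = 0.05198 ft

z₀ ≈ 0.0520 ft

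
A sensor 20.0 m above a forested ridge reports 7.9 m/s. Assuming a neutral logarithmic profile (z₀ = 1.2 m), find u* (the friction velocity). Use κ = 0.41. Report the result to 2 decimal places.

Log law: V(z) = (u*/κ) · ln(z/z₀) ⇒ u* = κ · V / ln(z/z₀)
u* = 0.41 × 7.9 / ln(20.0/1.2) = 0.41 × 7.9 / 2.8134
   = 3.2390 / 2.8134 = 1.1513 m/s

u* ≈ 1.15 m/s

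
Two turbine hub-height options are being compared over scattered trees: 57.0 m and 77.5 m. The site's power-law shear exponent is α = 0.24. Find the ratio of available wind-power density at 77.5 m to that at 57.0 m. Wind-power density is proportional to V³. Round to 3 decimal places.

1.248

Speed ratio: V_B/V_A = (z_B/z_A)^α = (77.5/57.0)^0.24 = (1.3596)^0.24 = 1.07652
Power-density ratio: P_B/P_A = (V_B/V_A)³ = (1.07652)³ = 1.24758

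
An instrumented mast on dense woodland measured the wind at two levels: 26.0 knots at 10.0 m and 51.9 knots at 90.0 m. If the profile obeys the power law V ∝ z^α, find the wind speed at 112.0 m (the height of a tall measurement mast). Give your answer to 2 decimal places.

55.60 knots

First find α: α = ln(V₂/V₁)/ln(z₂/z₁) = ln(51.9/26.0)/ln(90.0/10.0) = 0.69122/2.19722 = 0.3146
Extrapolate from 90.0 m to 112.0 m: V₃ = 51.9 × (112.0/90.0)^0.3146 = 51.9 × 1.0712 = 55.5963 knots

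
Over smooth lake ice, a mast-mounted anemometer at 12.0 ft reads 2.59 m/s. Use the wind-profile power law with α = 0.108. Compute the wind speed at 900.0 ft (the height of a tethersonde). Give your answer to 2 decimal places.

4.13 m/s

Power-law profile: V₂ = V₁ · (z₂/z₁)^α
V₂ = 2.59 × (900.0/12.0)^0.108 = 2.59 × (75.0000)^0.108
    = 2.59 × 1.5941 = 4.1286 m/s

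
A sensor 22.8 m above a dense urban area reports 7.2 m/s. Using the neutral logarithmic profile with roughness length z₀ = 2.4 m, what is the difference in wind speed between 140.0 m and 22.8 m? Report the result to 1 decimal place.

Log law: V₂ = V₁ · ln(z₂/z₀)/ln(z₁/z₀) = 7.2 × 4.0662/2.2513 = 13.0043 m/s
ΔV = 13.0043 − 7.2 = 5.8043 m/s

5.8 m/s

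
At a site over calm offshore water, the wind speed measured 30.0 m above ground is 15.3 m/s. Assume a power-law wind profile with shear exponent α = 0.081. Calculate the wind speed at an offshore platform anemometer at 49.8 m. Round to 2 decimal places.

15.94 m/s

Power-law profile: V₂ = V₁ · (z₂/z₁)^α
V₂ = 15.3 × (49.8/30.0)^0.081 = 15.3 × (1.6600)^0.081
    = 15.3 × 1.0419 = 15.9412 m/s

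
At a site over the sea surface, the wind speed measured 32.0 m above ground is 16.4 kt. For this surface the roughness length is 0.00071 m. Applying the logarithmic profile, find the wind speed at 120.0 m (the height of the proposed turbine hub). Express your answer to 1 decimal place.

18.4 kt

Log law: V(z) ∝ ln(z/z₀), so V₂/V₁ = ln(z₂/z₀) / ln(z₁/z₀).
ln(120.0/0.00071) = 12.0377, ln(32.0/0.00071) = 10.7160
V₂ = 16.4 × 12.0377/10.7160 = 16.4 × 1.1233 = 18.4228 kt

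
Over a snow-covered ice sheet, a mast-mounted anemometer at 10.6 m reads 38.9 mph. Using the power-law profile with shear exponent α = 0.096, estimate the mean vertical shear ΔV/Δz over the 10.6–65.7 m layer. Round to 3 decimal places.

0.135 mph/m

Power law: V₂ = V₁ · (z₂/z₁)^α = 38.9 × (6.1981)^0.096 = 46.3454 mph
ΔV/Δz = (46.3454 − 38.9)/(65.7 − 10.6) = 7.4454/55.1000 = 0.13512 mph/m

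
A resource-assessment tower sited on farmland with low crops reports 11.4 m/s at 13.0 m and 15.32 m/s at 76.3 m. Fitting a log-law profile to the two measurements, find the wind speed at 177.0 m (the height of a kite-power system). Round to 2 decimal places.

17.18 m/s

Log law: V ∝ ln(z/z₀). From the pair, with r = V₁/V₂ = 0.74413,
ln z₀ = (ln z₁ − r·ln z₂)/(1 − r) = (2.5649 − 0.74413×4.3347)/0.25587 = -2.5817 → z₀ = 0.07565 m
V₃ = V₁ · ln(z₃/z₀)/ln(z₁/z₀) = 11.4 × 7.7578/5.1466 = 17.1839 m/s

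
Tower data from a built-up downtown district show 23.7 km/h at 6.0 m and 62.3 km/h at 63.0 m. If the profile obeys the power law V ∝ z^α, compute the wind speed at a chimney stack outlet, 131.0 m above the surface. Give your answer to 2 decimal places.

84.17 km/h

First find α: α = ln(V₂/V₁)/ln(z₂/z₁) = ln(62.3/23.7)/ln(63.0/6.0) = 0.96649/2.35138 = 0.4110
Extrapolate from 63.0 m to 131.0 m: V₃ = 62.3 × (131.0/63.0)^0.4110 = 62.3 × 1.3511 = 84.1719 km/h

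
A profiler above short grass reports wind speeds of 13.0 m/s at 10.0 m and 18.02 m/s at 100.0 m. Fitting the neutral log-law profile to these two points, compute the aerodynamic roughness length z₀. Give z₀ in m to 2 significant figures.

z₀ ≈ 0.026 m

Log law: V(z) ∝ ln(z/z₀). With r = V₁/V₂ = 13.0/18.02 = 0.72142,
r · ln(z₂/z₀) = ln(z₁/z₀) ⇒ ln z₀ = (ln z₁ − r·ln z₂)/(1 − r)
ln z₀ = (2.30259 − 0.72142×4.60517) / 0.27858 = -3.6603
z₀ = exp(-3.6603) = 0.02573 m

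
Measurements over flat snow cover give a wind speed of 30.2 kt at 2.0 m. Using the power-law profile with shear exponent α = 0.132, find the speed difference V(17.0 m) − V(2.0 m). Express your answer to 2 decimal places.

9.86 kt

Power law: V₂ = V₁ · (z₂/z₁)^α = 30.2 × (8.5000)^0.132 = 40.0581 kt
ΔV = 40.0581 − 30.2 = 9.8581 kt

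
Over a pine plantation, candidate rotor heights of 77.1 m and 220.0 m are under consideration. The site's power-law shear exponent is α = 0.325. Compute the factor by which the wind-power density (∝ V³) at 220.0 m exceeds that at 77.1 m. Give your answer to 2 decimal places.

Speed ratio: V_B/V_A = (z_B/z_A)^α = (220.0/77.1)^0.325 = (2.8534)^0.325 = 1.40603
Power-density ratio: P_B/P_A = (V_B/V_A)³ = (1.40603)³ = 2.77961

2.78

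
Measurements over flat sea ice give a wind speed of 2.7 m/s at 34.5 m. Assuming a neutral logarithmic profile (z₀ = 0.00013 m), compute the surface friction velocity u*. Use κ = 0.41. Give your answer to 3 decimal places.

Log law: V(z) = (u*/κ) · ln(z/z₀) ⇒ u* = κ · V / ln(z/z₀)
u* = 0.41 × 2.7 / ln(34.5/0.00013) = 0.41 × 2.7 / 12.4889
   = 1.1070 / 12.4889 = 0.0886 m/s

u* ≈ 0.089 m/s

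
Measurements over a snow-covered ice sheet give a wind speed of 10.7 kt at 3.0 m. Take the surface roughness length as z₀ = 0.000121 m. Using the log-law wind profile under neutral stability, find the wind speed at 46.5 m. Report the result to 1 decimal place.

13.6 kt

Log law: V(z) ∝ ln(z/z₀), so V₂/V₁ = ln(z₂/z₀) / ln(z₁/z₀).
ln(46.5/0.000121) = 12.8592, ln(3.0/0.000121) = 10.1183
V₂ = 10.7 × 12.8592/10.1183 = 10.7 × 1.2709 = 13.5984 kt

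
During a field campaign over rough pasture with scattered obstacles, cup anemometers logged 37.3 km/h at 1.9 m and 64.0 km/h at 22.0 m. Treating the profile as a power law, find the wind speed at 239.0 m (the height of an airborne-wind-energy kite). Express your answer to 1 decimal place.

First find α: α = ln(V₂/V₁)/ln(z₂/z₁) = ln(64.0/37.3)/ln(22.0/1.9) = 0.53989/2.44919 = 0.2204
Extrapolate from 22.0 m to 239.0 m: V₃ = 64.0 × (239.0/22.0)^0.2204 = 64.0 × 1.6919 = 108.2795 km/h

108.3 km/h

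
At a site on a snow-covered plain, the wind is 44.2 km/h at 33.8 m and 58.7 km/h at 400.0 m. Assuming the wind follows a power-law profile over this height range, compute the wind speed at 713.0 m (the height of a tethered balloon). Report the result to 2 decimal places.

62.73 km/h

First find α: α = ln(V₂/V₁)/ln(z₂/z₁) = ln(58.7/44.2)/ln(400.0/33.8) = 0.28371/2.47100 = 0.1148
Extrapolate from 400.0 m to 713.0 m: V₃ = 58.7 × (713.0/400.0)^0.1148 = 58.7 × 1.0686 = 62.7279 km/h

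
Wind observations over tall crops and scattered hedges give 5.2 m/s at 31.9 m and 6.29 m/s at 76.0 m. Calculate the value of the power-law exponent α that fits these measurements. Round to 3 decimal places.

α ≈ 0.219

Power law: V₂/V₁ = (z₂/z₁)^α ⇒ α = ln(V₂/V₁) / ln(z₂/z₁)
α = ln(6.29/5.2) / ln(76.0/31.9) = ln(1.2096) / ln(2.3824)
  = 0.19030 / 0.86813 = 0.21921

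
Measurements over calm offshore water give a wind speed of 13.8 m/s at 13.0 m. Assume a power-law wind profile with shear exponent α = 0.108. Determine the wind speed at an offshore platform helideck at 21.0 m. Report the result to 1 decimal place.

14.5 m/s

Power-law profile: V₂ = V₁ · (z₂/z₁)^α
V₂ = 13.8 × (21.0/13.0)^0.108 = 13.8 × (1.6154)^0.108
    = 13.8 × 1.0532 = 14.5336 m/s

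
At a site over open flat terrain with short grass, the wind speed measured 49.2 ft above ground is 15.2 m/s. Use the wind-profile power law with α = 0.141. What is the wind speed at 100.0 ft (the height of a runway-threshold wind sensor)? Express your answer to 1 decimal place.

Power-law profile: V₂ = V₁ · (z₂/z₁)^α
V₂ = 15.2 × (100.0/49.2)^0.141 = 15.2 × (2.0325)^0.141
    = 15.2 × 1.1052 = 16.7987 m/s

16.8 m/s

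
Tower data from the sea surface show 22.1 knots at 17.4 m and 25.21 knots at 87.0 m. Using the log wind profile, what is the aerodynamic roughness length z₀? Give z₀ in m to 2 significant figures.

Log law: V(z) ∝ ln(z/z₀). With r = V₁/V₂ = 22.1/25.21 = 0.87664,
r · ln(z₂/z₀) = ln(z₁/z₀) ⇒ ln z₀ = (ln z₁ − r·ln z₂)/(1 − r)
ln z₀ = (2.85647 − 0.87664×4.46591) / 0.12336 = -8.5804
z₀ = exp(-8.5804) = 0.0001878 m

z₀ ≈ 0.00019 m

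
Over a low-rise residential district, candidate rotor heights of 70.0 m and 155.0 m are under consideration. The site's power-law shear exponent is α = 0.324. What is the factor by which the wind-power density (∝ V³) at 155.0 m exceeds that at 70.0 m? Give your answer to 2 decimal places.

Speed ratio: V_B/V_A = (z_B/z_A)^α = (155.0/70.0)^0.324 = (2.2143)^0.324 = 1.29377
Power-density ratio: P_B/P_A = (V_B/V_A)³ = (1.29377)³ = 2.16554

2.17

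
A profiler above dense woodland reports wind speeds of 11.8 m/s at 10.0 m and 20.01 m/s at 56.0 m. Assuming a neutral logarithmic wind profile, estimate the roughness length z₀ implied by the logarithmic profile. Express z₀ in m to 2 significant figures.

Log law: V(z) ∝ ln(z/z₀). With r = V₁/V₂ = 11.8/20.01 = 0.58971,
r · ln(z₂/z₀) = ln(z₁/z₀) ⇒ ln z₀ = (ln z₁ − r·ln z₂)/(1 − r)
ln z₀ = (2.30259 − 0.58971×4.02535) / 0.41029 = -0.1735
z₀ = exp(-0.1735) = 0.8407 m

z₀ ≈ 0.84 m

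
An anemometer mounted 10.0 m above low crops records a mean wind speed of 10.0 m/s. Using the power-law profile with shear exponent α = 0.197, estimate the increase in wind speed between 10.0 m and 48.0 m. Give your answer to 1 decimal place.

Power law: V₂ = V₁ · (z₂/z₁)^α = 10.0 × (4.8000)^0.197 = 13.6209 m/s
ΔV = 13.6209 − 10.0 = 3.6209 m/s

3.6 m/s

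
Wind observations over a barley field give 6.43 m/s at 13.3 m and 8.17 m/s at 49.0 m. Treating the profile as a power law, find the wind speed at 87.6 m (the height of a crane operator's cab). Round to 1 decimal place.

9.1 m/s

First find α: α = ln(V₂/V₁)/ln(z₂/z₁) = ln(8.17/6.43)/ln(49.0/13.3) = 0.23949/1.30406 = 0.1837
Extrapolate from 49.0 m to 87.6 m: V₃ = 8.17 × (87.6/49.0)^0.1837 = 8.17 × 1.1126 = 9.0899 m/s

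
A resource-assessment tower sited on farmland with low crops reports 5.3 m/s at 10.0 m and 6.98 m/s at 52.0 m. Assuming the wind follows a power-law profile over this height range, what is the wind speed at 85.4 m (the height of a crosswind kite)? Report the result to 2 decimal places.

First find α: α = ln(V₂/V₁)/ln(z₂/z₁) = ln(6.98/5.3)/ln(52.0/10.0) = 0.27534/1.64866 = 0.1670
Extrapolate from 52.0 m to 85.4 m: V₃ = 6.98 × (85.4/52.0)^0.1670 = 6.98 × 1.0864 = 7.5830 m/s

7.58 m/s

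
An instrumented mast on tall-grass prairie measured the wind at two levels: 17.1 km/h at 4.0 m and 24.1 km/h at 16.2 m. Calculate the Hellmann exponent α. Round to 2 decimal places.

α ≈ 0.25

Power law: V₂/V₁ = (z₂/z₁)^α ⇒ α = ln(V₂/V₁) / ln(z₂/z₁)
α = ln(24.1/17.1) / ln(16.2/4.0) = ln(1.4094) / ln(4.0500)
  = 0.34313 / 1.39872 = 0.24532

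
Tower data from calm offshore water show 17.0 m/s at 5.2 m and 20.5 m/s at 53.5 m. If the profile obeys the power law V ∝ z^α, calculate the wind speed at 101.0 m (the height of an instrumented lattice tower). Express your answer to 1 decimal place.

First find α: α = ln(V₂/V₁)/ln(z₂/z₁) = ln(20.5/17.0)/ln(53.5/5.2) = 0.18721/2.33102 = 0.0803
Extrapolate from 53.5 m to 101.0 m: V₃ = 20.5 × (101.0/53.5)^0.0803 = 20.5 × 1.0524 = 21.5734 m/s

21.6 m/s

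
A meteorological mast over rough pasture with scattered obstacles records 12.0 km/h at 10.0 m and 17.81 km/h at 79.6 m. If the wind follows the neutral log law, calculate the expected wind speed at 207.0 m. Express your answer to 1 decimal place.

20.5 km/h

Log law: V ∝ ln(z/z₀). From the pair, with r = V₁/V₂ = 0.67378,
ln z₀ = (ln z₁ − r·ln z₂)/(1 − r) = (2.3026 − 0.67378×4.3770)/0.32622 = -1.9819 → z₀ = 0.1378 m
V₃ = V₁ · ln(z₃/z₀)/ln(z₁/z₀) = 12.0 × 7.3147/4.2845 = 20.4867 km/h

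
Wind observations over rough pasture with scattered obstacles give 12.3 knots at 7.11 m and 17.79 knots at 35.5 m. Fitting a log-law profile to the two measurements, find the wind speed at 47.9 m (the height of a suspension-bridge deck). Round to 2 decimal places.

Log law: V ∝ ln(z/z₀). From the pair, with r = V₁/V₂ = 0.69140,
ln z₀ = (ln z₁ − r·ln z₂)/(1 − r) = (1.9615 − 0.69140×3.5695)/0.30860 = -1.6412 → z₀ = 0.1937 m
V₃ = V₁ · ln(z₃/z₀)/ln(z₁/z₀) = 12.3 × 5.5103/3.6027 = 18.8128 knots

18.81 knots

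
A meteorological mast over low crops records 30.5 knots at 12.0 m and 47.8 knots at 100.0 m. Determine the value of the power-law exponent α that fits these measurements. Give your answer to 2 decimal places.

α ≈ 0.21

Power law: V₂/V₁ = (z₂/z₁)^α ⇒ α = ln(V₂/V₁) / ln(z₂/z₁)
α = ln(47.8/30.5) / ln(100.0/12.0) = ln(1.5672) / ln(8.3333)
  = 0.44930 / 2.12026 = 0.21191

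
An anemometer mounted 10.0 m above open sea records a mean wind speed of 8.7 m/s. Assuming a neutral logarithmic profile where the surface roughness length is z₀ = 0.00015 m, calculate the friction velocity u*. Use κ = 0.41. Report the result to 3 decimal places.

u* ≈ 0.321 m/s

Log law: V(z) = (u*/κ) · ln(z/z₀) ⇒ u* = κ · V / ln(z/z₀)
u* = 0.41 × 8.7 / ln(10.0/0.00015) = 0.41 × 8.7 / 11.1075
   = 3.5670 / 11.1075 = 0.3211 m/s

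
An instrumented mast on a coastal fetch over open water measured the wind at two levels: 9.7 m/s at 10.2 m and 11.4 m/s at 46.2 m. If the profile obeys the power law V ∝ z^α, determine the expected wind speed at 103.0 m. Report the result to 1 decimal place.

First find α: α = ln(V₂/V₁)/ln(z₂/z₁) = ln(11.4/9.7)/ln(46.2/10.2) = 0.16149/1.51059 = 0.1069
Extrapolate from 46.2 m to 103.0 m: V₃ = 11.4 × (103.0/46.2)^0.1069 = 11.4 × 1.0895 = 12.4202 m/s

12.4 m/s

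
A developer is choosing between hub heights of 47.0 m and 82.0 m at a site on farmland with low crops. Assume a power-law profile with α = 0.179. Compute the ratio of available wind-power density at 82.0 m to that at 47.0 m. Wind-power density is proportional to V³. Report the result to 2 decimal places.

Speed ratio: V_B/V_A = (z_B/z_A)^α = (82.0/47.0)^0.179 = (1.7447)^0.179 = 1.10476
Power-density ratio: P_B/P_A = (V_B/V_A)³ = (1.10476)³ = 1.34835

1.35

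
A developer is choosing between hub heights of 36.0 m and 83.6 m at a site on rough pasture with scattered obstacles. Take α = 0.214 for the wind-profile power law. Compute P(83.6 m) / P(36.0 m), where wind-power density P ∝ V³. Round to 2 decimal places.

Speed ratio: V_B/V_A = (z_B/z_A)^α = (83.6/36.0)^0.214 = (2.3222)^0.214 = 1.19758
Power-density ratio: P_B/P_A = (V_B/V_A)³ = (1.19758)³ = 1.71755

1.72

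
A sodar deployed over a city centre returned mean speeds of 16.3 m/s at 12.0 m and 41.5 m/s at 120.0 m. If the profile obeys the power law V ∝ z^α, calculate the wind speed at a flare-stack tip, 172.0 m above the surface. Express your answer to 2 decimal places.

48.03 m/s

First find α: α = ln(V₂/V₁)/ln(z₂/z₁) = ln(41.5/16.3)/ln(120.0/12.0) = 0.93453/2.30259 = 0.4059
Extrapolate from 120.0 m to 172.0 m: V₃ = 41.5 × (172.0/120.0)^0.4059 = 41.5 × 1.1573 = 48.0290 m/s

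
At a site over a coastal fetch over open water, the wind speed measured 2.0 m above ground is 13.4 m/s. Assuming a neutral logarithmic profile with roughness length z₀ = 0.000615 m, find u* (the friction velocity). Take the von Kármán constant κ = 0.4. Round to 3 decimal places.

u* ≈ 0.663 m/s

Log law: V(z) = (u*/κ) · ln(z/z₀) ⇒ u* = κ · V / ln(z/z₀)
u* = 0.4 × 13.4 / ln(2.0/0.000615) = 0.4 × 13.4 / 8.0870
   = 5.3600 / 8.0870 = 0.6628 m/s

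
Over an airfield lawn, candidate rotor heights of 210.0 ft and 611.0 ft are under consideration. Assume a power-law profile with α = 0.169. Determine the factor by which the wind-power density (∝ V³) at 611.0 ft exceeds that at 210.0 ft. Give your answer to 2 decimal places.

Speed ratio: V_B/V_A = (z_B/z_A)^α = (611.0/210.0)^0.169 = (2.9095)^0.169 = 1.19780
Power-density ratio: P_B/P_A = (V_B/V_A)³ = (1.19780)³ = 1.71853

1.72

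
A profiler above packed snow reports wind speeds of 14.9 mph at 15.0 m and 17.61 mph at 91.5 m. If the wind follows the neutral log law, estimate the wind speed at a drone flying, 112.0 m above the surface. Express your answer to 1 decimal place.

Log law: V ∝ ln(z/z₀). From the pair, with r = V₁/V₂ = 0.84611,
ln z₀ = (ln z₁ − r·ln z₂)/(1 − r) = (2.7081 − 0.84611×4.5163)/0.15389 = -7.2342 → z₀ = 0.0007215 m
V₃ = V₁ · ln(z₃/z₀)/ln(z₁/z₀) = 14.9 × 11.9527/9.9423 = 17.9130 mph

17.9 mph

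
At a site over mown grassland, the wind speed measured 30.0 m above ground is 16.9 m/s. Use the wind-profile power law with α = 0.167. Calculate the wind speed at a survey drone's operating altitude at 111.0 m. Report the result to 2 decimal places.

Power-law profile: V₂ = V₁ · (z₂/z₁)^α
V₂ = 16.9 × (111.0/30.0)^0.167 = 16.9 × (3.7000)^0.167
    = 16.9 × 1.2442 = 21.0270 m/s

21.03 m/s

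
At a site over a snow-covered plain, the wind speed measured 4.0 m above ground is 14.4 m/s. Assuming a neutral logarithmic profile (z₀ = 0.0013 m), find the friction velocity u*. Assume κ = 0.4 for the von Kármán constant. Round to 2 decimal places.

Log law: V(z) = (u*/κ) · ln(z/z₀) ⇒ u* = κ · V / ln(z/z₀)
u* = 0.4 × 14.4 / ln(4.0/0.0013) = 0.4 × 14.4 / 8.0317
   = 5.7600 / 8.0317 = 0.7172 m/s

u* ≈ 0.72 m/s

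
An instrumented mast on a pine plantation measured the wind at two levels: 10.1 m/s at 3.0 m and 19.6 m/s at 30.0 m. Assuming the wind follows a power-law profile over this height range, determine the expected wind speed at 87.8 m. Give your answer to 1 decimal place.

First find α: α = ln(V₂/V₁)/ln(z₂/z₁) = ln(19.6/10.1)/ln(30.0/3.0) = 0.66299/2.30259 = 0.2879
Extrapolate from 30.0 m to 87.8 m: V₃ = 19.6 × (87.8/30.0)^0.2879 = 19.6 × 1.3623 = 26.7018 m/s

26.7 m/s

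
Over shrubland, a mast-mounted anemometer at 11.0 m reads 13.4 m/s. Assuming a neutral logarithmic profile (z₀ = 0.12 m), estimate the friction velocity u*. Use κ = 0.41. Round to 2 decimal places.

u* ≈ 1.22 m/s

Log law: V(z) = (u*/κ) · ln(z/z₀) ⇒ u* = κ · V / ln(z/z₀)
u* = 0.41 × 13.4 / ln(11.0/0.12) = 0.41 × 13.4 / 4.5182
   = 5.4940 / 4.5182 = 1.2160 m/s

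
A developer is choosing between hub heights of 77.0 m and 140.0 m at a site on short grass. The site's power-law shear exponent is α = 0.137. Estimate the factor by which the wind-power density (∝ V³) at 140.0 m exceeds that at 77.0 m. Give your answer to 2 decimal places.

Speed ratio: V_B/V_A = (z_B/z_A)^α = (140.0/77.0)^0.137 = (1.8182)^0.137 = 1.08535
Power-density ratio: P_B/P_A = (V_B/V_A)³ = (1.08535)³ = 1.27853

1.28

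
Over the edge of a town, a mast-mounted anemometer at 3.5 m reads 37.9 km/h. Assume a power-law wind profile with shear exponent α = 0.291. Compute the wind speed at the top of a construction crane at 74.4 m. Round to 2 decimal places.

Power-law profile: V₂ = V₁ · (z₂/z₁)^α
V₂ = 37.9 × (74.4/3.5)^0.291 = 37.9 × (21.2571)^0.291
    = 37.9 × 2.4339 = 92.2451 km/h

92.25 km/h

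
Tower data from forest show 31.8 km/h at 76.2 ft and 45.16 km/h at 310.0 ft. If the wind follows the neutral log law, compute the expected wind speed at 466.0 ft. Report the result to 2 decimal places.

49.04 km/h

Log law: V ∝ ln(z/z₀). From the pair, with r = V₁/V₂ = 0.70416,
ln z₀ = (ln z₁ − r·ln z₂)/(1 − r) = (4.3334 − 0.70416×5.7366)/0.29584 = 0.9934 → z₀ = 2.700 ft
V₃ = V₁ · ln(z₃/z₀)/ln(z₁/z₀) = 31.8 × 5.1508/3.3400 = 49.0409 km/h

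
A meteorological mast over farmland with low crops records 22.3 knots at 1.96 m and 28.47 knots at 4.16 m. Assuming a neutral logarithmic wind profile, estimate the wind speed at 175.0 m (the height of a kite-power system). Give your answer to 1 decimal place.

59.1 knots

Log law: V ∝ ln(z/z₀). From the pair, with r = V₁/V₂ = 0.78328,
ln z₀ = (ln z₁ − r·ln z₂)/(1 − r) = (0.6729 − 0.78328×1.4255)/0.21672 = -2.0470 → z₀ = 0.1291 m
V₃ = V₁ · ln(z₃/z₀)/ln(z₁/z₀) = 22.3 × 7.2118/2.7200 = 59.1267 knots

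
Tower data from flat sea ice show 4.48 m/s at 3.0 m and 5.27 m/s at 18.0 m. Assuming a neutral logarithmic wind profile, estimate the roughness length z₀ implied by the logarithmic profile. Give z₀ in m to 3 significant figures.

Log law: V(z) ∝ ln(z/z₀). With r = V₁/V₂ = 4.48/5.27 = 0.85009,
r · ln(z₂/z₀) = ln(z₁/z₀) ⇒ ln z₀ = (ln z₁ − r·ln z₂)/(1 − r)
ln z₀ = (1.09861 − 0.85009×2.89037) / 0.14991 = -9.0623
z₀ = exp(-9.0623) = 0.0001160 m

z₀ ≈ 0.000116 m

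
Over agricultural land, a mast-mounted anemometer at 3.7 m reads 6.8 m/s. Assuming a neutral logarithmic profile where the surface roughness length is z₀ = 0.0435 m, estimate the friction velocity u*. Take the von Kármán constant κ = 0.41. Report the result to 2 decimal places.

Log law: V(z) = (u*/κ) · ln(z/z₀) ⇒ u* = κ · V / ln(z/z₀)
u* = 0.41 × 6.8 / ln(3.7/0.0435) = 0.41 × 6.8 / 4.4433
   = 2.7880 / 4.4433 = 0.6275 m/s

u* ≈ 0.63 m/s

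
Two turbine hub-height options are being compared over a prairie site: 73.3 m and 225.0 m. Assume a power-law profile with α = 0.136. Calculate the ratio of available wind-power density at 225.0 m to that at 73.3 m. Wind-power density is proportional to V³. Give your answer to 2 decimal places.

Speed ratio: V_B/V_A = (z_B/z_A)^α = (225.0/73.3)^0.136 = (3.0696)^0.136 = 1.16478
Power-density ratio: P_B/P_A = (V_B/V_A)³ = (1.16478)³ = 1.58026

1.58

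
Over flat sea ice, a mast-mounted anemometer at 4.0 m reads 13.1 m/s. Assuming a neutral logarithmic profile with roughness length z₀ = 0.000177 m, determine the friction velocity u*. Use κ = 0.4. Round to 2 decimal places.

Log law: V(z) = (u*/κ) · ln(z/z₀) ⇒ u* = κ · V / ln(z/z₀)
u* = 0.4 × 13.1 / ln(4.0/0.000177) = 0.4 × 13.1 / 10.0257
   = 5.2400 / 10.0257 = 0.5227 m/s

u* ≈ 0.52 m/s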